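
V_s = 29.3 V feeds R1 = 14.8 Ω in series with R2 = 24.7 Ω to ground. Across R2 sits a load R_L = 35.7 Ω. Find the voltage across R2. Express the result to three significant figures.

First combine the lower leg with the load: R2 ‖ R_L = 14.60 Ω.
Now apply the divider: V_out = 29.3 × 0.4966 = 14.55 V.

V_out ≈ 14.5 V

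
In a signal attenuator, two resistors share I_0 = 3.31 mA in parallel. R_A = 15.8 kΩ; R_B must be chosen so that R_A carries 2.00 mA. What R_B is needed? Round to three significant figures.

R_B ≈ 24.1 kΩ

In a two-way split, I_A/I_0 = R_B/(R_A + R_B).
2.00/3.31 = R_B/(R_A + R_B) → R_B = R_A · (0.6042)/(1 − 0.6042) = 15.8 × 1.527 = 24.12 kΩ.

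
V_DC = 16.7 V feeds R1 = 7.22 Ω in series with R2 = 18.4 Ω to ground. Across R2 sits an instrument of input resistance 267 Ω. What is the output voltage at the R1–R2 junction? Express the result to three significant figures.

First combine the lower leg with the load: R2 ‖ R_L = 17.21 Ω.
Now apply the divider: V_out = 16.7 × 0.7045 = 11.77 V.

V_out ≈ 11.8 V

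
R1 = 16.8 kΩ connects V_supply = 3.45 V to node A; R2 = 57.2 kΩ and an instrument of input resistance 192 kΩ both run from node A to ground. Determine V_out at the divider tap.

R2 ‖ R_L = (57.2 × 192)/(57.2 + 192) = 44.07 kΩ.
Then V_out = V_supply · R2'/(R1 + R2') = 3.45 × 44.07/60.87 = 2.498 V.

V_out ≈ 2.50 V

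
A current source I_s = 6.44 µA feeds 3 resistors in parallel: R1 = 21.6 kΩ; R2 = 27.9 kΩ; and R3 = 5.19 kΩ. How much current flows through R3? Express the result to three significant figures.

I ≈ 4.52 µA

ΣG = 1/21.6 + 1/27.9 + 1/5.19 = 0.2748.
R3 takes the fraction G_k/ΣG = 0.1927/0.2748 = 0.7011, so I = 6.44 × 0.7011 = 4.515 µA.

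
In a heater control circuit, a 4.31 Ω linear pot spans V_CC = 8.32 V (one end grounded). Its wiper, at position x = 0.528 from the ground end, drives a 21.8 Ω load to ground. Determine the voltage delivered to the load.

Split the track: R_lower = x·R_p = 2.276 Ω, R_upper = (1−x)·R_p = 2.034 Ω.
R_L loads the lower segment: effective lower R = 2.061 Ω.
V_out = 8.32 × 2.061/(2.034 + 2.061) = 4.187 V.

V_out ≈ 4.19 V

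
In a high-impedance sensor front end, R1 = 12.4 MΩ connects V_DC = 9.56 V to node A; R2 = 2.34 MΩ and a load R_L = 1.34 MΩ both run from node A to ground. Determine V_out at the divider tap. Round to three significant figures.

First combine the lower leg with the load: R2 ‖ R_L = 0.8521 MΩ.
Voltage divider with the loaded lower leg: V_out = 9.56 × 0.8521/(12.4 + 0.8521) = 9.56 × 0.06430 = 0.6147 V.

V_out ≈ 0.615 V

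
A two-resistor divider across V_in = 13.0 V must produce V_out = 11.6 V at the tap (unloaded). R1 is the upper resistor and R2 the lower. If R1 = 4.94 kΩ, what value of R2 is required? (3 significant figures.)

R2 ≈ 40.9 kΩ

Required fraction k = V_out/V_in = 0.8923.
R2 = R1 · 0.8923/(1 − 0.8923) = 40.93 kΩ.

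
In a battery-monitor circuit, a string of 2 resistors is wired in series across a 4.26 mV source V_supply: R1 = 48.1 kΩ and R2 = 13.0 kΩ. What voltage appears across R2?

V ≈ 0.906 mV

ΣR = 48.1 + 13.0 = 61.10 kΩ.
By the voltage-divider rule, V = 4.26 × 13.00/61.10 = 0.9064 mV.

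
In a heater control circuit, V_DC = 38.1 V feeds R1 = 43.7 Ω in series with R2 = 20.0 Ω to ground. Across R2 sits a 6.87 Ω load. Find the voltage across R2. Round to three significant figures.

The load sits in parallel with R2, giving an effective lower resistance R2' = R2·R_L/(R2+R_L) = 5.114 Ω.
Then V_out = V_DC · R2'/(R1 + R2') = 38.1 × 5.114/48.81 = 3.991 V.
(Unloaded it would be 12.0 V; the load pulls it down.)

V_out ≈ 3.99 V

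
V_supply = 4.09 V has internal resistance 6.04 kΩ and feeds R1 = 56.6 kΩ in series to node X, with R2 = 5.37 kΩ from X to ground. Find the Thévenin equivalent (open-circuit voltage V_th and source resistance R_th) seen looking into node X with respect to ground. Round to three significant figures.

R1' = 6.04 + 56.6 = 62.64 kΩ (source resistance + R1).
Open-circuit (no load on X): V_th = V_supply · R2/(R1' + R2) = 4.09 × 5.37/(62.64 + 5.37) = 0.3229 V.
Zeroing V_supply shorts the top of R1' to ground, so R_th = R1' ‖ R2 = 4.946 kΩ.

V_th ≈ 0.323 V, R_th ≈ 4.95 kΩ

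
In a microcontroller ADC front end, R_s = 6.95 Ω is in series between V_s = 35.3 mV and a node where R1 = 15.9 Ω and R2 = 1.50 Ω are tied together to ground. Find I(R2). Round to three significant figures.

I ≈ 3.88 mA

Parallel bank: R_p = 1/(1/15.9 + 1/1.50) = 1.371 Ω.
V_A by voltage divider: V_A = 35.3 × 1.371/(6.95 + 1.371) = 5.815 mV.
Branch current I = V_A/R2 = 5.815/1.50 = 3.877 mA.
(Equivalently: I_total = 4.242 mA, then current-divider fraction G_k/ΣG = 0.9138.)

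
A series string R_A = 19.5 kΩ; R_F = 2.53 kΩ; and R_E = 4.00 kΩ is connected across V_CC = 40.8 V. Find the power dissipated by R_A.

The common current is I = 40.8/26.03 = 1.567 mA.
P(R_A) = I²·R_A = (1.567)² × 19.5 = 47.91 mW.

P ≈ 47.9 mW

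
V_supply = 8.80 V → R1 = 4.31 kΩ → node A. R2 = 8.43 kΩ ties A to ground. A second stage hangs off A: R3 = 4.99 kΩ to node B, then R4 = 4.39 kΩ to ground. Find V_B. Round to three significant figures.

V_B ≈ 2.09 V

The second stage (R3 + R4 = 9.380 kΩ) loads node A in parallel with R2.
Effective lower resistance at A: R2 ‖ 9.380 = 4.440 kΩ.
V_A = 8.80 × 4.440/(4.31 + 4.440) = 4.465 V.
Stage 2 is unloaded, so V_B = V_A · R4/(R3+R4) = 4.465 × 4.39/9.380 = 2.090 V.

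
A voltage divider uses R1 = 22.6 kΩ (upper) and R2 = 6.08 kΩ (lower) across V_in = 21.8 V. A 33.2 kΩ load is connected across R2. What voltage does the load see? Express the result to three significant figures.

The load sits in parallel with R2, giving an effective lower resistance R2' = R2·R_L/(R2+R_L) = 5.139 kΩ.
Now apply the divider: V_out = 21.8 × 0.1853 = 4.039 V.
(Unloaded it would be 4.62 V; the load pulls it down.)

V_out ≈ 4.04 V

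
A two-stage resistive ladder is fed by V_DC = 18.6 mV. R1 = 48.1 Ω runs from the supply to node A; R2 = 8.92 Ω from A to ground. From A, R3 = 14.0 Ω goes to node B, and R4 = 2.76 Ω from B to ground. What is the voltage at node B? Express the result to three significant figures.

Looking into the second stage from A: R3 + R4 = 16.76 Ω appears in parallel with R2.
R2 ‖ (R3+R4) = 5.822 Ω.
V_A = 18.6 × 5.822/(48.1 + 5.822) = 2.008 mV.
V_B = V_A × 0.1647 = 0.3307 mV.

V_B ≈ 0.331 mV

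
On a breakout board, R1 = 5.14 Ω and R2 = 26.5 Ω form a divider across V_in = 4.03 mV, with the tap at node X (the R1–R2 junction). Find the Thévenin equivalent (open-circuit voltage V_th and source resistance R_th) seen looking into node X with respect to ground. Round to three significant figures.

V_th ≈ 3.38 mV, R_th ≈ 4.30 Ω

V_th is the unloaded tap voltage: V_in · R2/(R1+R2) = 4.03 × 0.8375 = 3.375 mV.
With V_in suppressed (replaced by a short), R_th = R1 ‖ R2 = (5.140 × 26.5)/(5.140 + 26.5) = 4.305 Ω.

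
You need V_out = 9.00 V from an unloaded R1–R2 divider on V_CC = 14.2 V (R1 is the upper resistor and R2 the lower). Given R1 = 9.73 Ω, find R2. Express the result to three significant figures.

The divider ratio is R2/(R1+R2) = 9.00/14.2 = 0.6338.
So R2 = R1 · V_out/(V_CC − V_out) = 9.73 × 9.00/(14.2 − 9.00) = 9.73 × 1.731 = 16.84 Ω.

R2 ≈ 16.8 Ω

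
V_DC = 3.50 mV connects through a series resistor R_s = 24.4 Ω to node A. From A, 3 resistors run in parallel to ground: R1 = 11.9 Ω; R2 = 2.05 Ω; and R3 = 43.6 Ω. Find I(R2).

I ≈ 0.110 mA

Parallel bank: R_p = 1/(1/11.9 + 1/2.05 + 1/43.6) = 1.681 Ω.
V_A = 3.50 × 1.681/26.08 = 0.2256 mV.
I(R2) = V_A / R2 = 0.2256/2.05 = 0.1101 mA.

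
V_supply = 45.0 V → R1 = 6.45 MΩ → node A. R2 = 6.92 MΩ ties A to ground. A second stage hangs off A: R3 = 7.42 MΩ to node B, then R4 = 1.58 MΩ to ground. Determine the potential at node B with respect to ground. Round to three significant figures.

The second stage (R3 + R4 = 9.000 MΩ) loads node A in parallel with R2.
Effective lower resistance at A: R2 ‖ 9.000 = 3.912 MΩ.
V_A = 45.0 × 3.912/(6.45 + 3.912) = 16.99 V.
Then the unloaded second divider: V_B = V_A × R4/(R3+R4) = 16.99 × 0.1756 = 2.983 V.

V_B ≈ 2.98 V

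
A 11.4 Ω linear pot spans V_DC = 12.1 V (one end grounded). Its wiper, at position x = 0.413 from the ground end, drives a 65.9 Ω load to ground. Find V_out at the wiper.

The pot divides into 6.692 Ω above the wiper and 4.708 Ω below.
(x·R_p) ‖ R_L = 4.394 Ω.
Then V_out = V_DC · 4.394/(6.692 + 4.394) = 4.796 V.

V_out ≈ 4.80 V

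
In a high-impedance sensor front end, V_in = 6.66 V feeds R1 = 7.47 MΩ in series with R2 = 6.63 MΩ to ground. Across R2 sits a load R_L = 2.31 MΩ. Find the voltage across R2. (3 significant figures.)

First combine the lower leg with the load: R2 ‖ R_L = 1.713 MΩ.
Voltage divider with the loaded lower leg: V_out = 6.66 × 1.713/(7.47 + 1.713) = 6.66 × 0.1866 = 1.242 V.

V_out ≈ 1.24 V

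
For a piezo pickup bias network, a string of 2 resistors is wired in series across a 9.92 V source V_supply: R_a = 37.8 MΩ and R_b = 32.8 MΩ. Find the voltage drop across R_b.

Series total: ΣR = 37.8 + 32.8 = 70.60 MΩ.
Voltage divider: V = V_supply · (32.80 / 70.60) = 9.92 × 0.4646 = 4.609 V.

V ≈ 4.61 V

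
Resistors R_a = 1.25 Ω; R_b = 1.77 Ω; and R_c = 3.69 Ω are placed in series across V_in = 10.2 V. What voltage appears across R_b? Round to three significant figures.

V ≈ 2.69 V

ΣR = 1.25 + 1.77 + 3.69 = 6.710 Ω.
V = V_in · R/ΣR = 10.2 × 0.2638 = 2.691 V.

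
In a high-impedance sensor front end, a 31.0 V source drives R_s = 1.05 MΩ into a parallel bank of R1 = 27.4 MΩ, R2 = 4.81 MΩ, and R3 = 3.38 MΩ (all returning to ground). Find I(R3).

I ≈ 5.85 µA

Equivalent of the parallel group: R_p = 1.851 MΩ.
Node voltage V_A = V_s · R_p/(R_s + R_p) = 31.0 × 0.6381 = 19.78 V.
Branch current I = V_A/R3 = 19.78/3.38 = 5.852 µA.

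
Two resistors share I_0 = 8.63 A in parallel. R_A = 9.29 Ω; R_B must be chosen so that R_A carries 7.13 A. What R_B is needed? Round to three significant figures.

In a two-way split, I_A/I_0 = R_B/(R_A + R_B).
With f = 0.8262, R_B = R_A · f/(1−f) = 9.29 × 4.753 = 44.16 Ω.

R_B ≈ 44.2 Ω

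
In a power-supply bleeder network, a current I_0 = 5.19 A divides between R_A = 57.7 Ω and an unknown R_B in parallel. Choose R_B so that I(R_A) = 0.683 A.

R_B ≈ 8.74 Ω

The fraction through R_A equals R_B/(R_A+R_B).
0.683/5.19 = R_B/(R_A + R_B) → R_B = R_A · (0.1316)/(1 − 0.1316) = 57.7 × 0.1515 = 8.744 Ω.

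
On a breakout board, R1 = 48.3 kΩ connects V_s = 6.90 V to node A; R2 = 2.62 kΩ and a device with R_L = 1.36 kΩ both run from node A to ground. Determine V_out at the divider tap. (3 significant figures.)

V_out ≈ 0.126 V

First combine the lower leg with the load: R2 ‖ R_L = 0.8953 kΩ.
Now apply the divider: V_out = 6.90 × 0.01820 = 0.1256 V.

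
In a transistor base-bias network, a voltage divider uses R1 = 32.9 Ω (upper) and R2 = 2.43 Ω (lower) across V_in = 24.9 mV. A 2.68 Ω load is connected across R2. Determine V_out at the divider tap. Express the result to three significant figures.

The load sits in parallel with R2, giving an effective lower resistance R2' = R2·R_L/(R2+R_L) = 1.274 Ω.
Voltage divider with the loaded lower leg: V_out = 24.9 × 1.274/(32.9 + 1.274) = 24.9 × 0.03729 = 0.9286 mV.
(Unloaded it would be 1.71 mV; the load pulls it down.)

V_out ≈ 0.929 mV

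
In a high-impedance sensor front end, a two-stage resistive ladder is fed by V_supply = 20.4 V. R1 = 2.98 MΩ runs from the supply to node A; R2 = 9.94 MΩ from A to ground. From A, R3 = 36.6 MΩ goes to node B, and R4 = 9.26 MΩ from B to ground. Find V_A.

Looking into the second stage from A: R3 + R4 = 45.86 MΩ appears in parallel with R2.
R2 ‖ (R3+R4) = 8.169 MΩ.
So V_A = 20.4 × 0.7327 = 14.95 V.

V_A ≈ 14.9 V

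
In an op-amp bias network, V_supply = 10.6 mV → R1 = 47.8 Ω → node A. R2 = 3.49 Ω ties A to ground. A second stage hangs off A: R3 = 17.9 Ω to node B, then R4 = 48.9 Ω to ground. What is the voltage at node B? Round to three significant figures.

V_B ≈ 0.503 mV

The second stage (R3 + R4 = 66.80 Ω) loads node A in parallel with R2.
R2 ‖ (R3+R4) = 3.317 Ω.
V_A = 10.6 × 3.317/(47.8 + 3.317) = 0.6878 mV.
V_B = V_A × 0.7320 = 0.5035 mV.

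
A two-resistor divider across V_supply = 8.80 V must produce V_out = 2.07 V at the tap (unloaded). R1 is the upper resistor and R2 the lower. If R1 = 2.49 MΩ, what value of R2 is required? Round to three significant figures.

R2 ≈ 0.766 MΩ

The divider ratio is R2/(R1+R2) = 2.07/8.80 = 0.2352.
R2 = R1 · 0.2352/(1 − 0.2352) = 0.7659 MΩ.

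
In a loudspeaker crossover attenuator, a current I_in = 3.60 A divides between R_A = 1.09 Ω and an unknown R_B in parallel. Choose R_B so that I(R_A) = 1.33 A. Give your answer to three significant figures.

The fraction through R_A equals R_B/(R_A+R_B).
1.33/3.60 = R_B/(R_A + R_B) → R_B = R_A · (0.3694)/(1 − 0.3694) = 1.09 × 0.5859 = 0.6386 Ω.

R_B ≈ 0.639 Ω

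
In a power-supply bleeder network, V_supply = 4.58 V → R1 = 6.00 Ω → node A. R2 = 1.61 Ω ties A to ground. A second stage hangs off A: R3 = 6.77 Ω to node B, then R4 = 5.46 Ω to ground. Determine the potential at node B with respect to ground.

V_B ≈ 0.392 V

Node A sees R2 in parallel with the series input of stage 2, R3 + R4 = 12.23 Ω.
R2 ‖ (R3+R4) = 1.423 Ω.
V_A = 4.58 × 1.423/(6.00 + 1.423) = 0.8778 V.
Then the unloaded second divider: V_B = V_A × R4/(R3+R4) = 0.8778 × 0.4464 = 0.3919 V.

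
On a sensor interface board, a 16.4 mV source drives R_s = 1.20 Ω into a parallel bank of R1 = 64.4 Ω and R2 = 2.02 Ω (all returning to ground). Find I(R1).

I ≈ 0.158 mA

Parallel bank: R_p = 1/(1/64.4 + 1/2.02) = 1.959 Ω.
V_A by voltage divider: V_A = 16.4 × 1.959/(1.20 + 1.959) = 10.17 mV.
I(R1) = V_A / R1 = 10.17/64.4 = 0.1579 mA.
(Check via current divider: I_total = 5.192 mA; share G_k/ΣG = 0.03041 → same result.)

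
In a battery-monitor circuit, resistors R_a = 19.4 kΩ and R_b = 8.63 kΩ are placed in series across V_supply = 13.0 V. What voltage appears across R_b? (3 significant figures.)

V ≈ 4.00 V

Total series resistance ΣR = 19.4 + 8.63 = 28.03 kΩ.
By the voltage-divider rule, V = 13.0 × 8.630/28.03 = 4.002 V.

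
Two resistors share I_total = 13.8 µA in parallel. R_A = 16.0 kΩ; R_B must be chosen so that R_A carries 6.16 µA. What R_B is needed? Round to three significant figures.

R_B ≈ 12.9 kΩ

The fraction through R_A equals R_B/(R_A+R_B).
6.16/13.8 = R_B/(R_A + R_B) → R_B = R_A · (0.4464)/(1 − 0.4464) = 16.0 × 0.8063 = 12.90 kΩ.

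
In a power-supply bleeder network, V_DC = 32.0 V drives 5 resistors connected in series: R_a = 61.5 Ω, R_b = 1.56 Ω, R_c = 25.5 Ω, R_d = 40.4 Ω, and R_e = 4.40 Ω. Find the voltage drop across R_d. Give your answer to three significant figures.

ΣR = 61.5 + 1.56 + 25.5 + 40.4 + 4.40 = 133.4 Ω.
By the voltage-divider rule, V = 32.0 × 40.40/133.4 = 9.694 V.

V ≈ 9.69 V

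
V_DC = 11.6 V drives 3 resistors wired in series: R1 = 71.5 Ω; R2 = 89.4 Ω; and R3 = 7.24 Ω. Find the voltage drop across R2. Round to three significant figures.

V ≈ 6.17 V

Series total: ΣR = 71.5 + 89.4 + 7.24 = 168.1 Ω.
Voltage divider: V = V_DC · (89.40 / 168.1) = 11.6 × 0.5317 = 6.168 V.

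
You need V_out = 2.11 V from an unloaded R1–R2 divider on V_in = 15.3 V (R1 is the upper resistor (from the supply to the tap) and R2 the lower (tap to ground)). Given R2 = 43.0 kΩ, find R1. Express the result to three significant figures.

Required fraction k = V_out/V_in = 0.1379.
Rearranging, R1 = R2·(1−k)/k = 43.0 × 6.251 = 268.8 kΩ.

R1 ≈ 269 kΩ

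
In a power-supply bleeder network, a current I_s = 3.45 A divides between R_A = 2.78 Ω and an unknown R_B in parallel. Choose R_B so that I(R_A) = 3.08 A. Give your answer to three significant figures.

R_B ≈ 23.1 Ω

In a two-way split, I_A/I_s = R_B/(R_A + R_B).
With f = 0.8928, R_B = R_A · f/(1−f) = 2.78 × 8.324 = 23.14 Ω.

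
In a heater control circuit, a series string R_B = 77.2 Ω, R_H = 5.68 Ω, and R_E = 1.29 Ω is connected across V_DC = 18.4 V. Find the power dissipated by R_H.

ΣR = 84.17 Ω → I = 18.4/84.17 = 0.2186 A.
P = I²R = 0.04779 × 5.68 = 0.2714 W.

P ≈ 0.271 W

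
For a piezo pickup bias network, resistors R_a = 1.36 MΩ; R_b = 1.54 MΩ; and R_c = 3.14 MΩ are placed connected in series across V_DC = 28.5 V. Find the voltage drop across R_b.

V ≈ 7.27 V

ΣR = 1.36 + 1.54 + 3.14 = 6.040 MΩ.
V = V_DC · R/ΣR = 28.5 × 0.2550 = 7.267 V.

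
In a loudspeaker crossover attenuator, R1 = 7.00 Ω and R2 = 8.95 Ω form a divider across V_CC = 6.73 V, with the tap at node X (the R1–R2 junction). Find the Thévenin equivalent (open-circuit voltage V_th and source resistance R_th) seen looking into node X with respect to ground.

V_th ≈ 3.78 V, R_th ≈ 3.93 Ω

Open-circuit (no load on X): V_th = V_CC · R2/(R1 + R2) = 6.73 × 8.95/(7.000 + 8.95) = 3.776 V.
Looking into X with the source shorted: R_th = R1·R2/(R1+R2) = 7.000 × 8.95/15.95 = 3.928 Ω.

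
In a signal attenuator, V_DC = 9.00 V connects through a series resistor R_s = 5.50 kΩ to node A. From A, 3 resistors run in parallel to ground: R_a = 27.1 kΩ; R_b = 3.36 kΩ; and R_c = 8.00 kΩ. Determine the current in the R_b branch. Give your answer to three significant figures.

Combine the parallel branches: R_p = (1/27.1 + 1/3.36 + 1/8.00)⁻¹ = 2.176 kΩ.
Node voltage V_A = V_DC · R_p/(R_s + R_p) = 9.00 × 0.2835 = 2.551 V.
I(R_b) = V_A / R_b = 2.551/3.36 = 0.7594 mA.
(Check via current divider: I_total = 1.172 mA; share G_k/ΣG = 0.6477 → same result.)

I ≈ 0.759 mA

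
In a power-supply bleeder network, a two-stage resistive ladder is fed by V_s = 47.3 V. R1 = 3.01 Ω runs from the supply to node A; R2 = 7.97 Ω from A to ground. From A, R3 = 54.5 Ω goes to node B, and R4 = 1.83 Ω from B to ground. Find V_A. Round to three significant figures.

V_A ≈ 33.1 V

The second stage (R3 + R4 = 56.33 Ω) loads node A in parallel with R2.
Effective lower resistance at A: R2 ‖ 56.33 = 6.982 Ω.
So V_A = 47.3 × 0.6988 = 33.05 V.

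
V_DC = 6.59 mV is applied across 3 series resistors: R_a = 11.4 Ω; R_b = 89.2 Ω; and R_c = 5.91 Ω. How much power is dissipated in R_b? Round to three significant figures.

P ≈ 0.341 µW

The common current is I = 6.59/106.5 = 0.06187 mA.
V(R_b) = I·R = 5.519 mV; P = V·I = 5.519 × 0.06187 = 0.3415 µW.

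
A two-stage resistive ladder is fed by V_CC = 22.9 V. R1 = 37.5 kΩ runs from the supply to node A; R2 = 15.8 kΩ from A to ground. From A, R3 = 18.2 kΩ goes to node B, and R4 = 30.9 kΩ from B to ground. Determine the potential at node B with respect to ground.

Node A sees R2 in parallel with the series input of stage 2, R3 + R4 = 49.10 kΩ.
Effective lower resistance at A: R2 ‖ 49.10 = 11.95 kΩ.
V_A = 22.9 × 11.95/(37.5 + 11.95) = 5.535 V.
V_B = V_A × 0.6293 = 3.483 V.

V_B ≈ 3.48 V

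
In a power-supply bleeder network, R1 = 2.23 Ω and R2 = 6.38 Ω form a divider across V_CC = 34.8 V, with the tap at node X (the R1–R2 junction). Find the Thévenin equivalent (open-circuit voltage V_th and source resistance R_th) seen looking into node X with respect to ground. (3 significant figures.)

With X open, the divider is unloaded: V_th = 34.8 × 6.38/8.610 = 25.79 V.
With V_CC suppressed (replaced by a short), R_th = R1 ‖ R2 = (2.230 × 6.38)/(2.230 + 6.38) = 1.652 Ω.

V_th ≈ 25.8 V, R_th ≈ 1.65 Ω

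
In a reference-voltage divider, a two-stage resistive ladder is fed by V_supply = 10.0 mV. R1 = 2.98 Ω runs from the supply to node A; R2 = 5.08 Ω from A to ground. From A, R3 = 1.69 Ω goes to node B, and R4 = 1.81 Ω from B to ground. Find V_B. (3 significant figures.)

V_B ≈ 2.12 mV

Looking into the second stage from A: R3 + R4 = 3.500 Ω appears in parallel with R2.
R2 ‖ (R3+R4) = 2.072 Ω.
So V_A = 10.0 × 0.4102 = 4.102 mV.
Stage 2 is unloaded, so V_B = V_A · R4/(R3+R4) = 4.102 × 1.81/3.500 = 2.121 mV.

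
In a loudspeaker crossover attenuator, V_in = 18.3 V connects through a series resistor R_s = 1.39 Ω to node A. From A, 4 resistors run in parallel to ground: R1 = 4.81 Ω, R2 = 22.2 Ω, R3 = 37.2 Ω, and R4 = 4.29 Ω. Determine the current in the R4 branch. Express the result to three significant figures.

I ≈ 2.49 A

Equivalent of the parallel group: R_p = 1.950 Ω.
Node voltage V_A = V_in · R_p/(R_s + R_p) = 18.3 × 0.5838 = 10.68 V.
I(R4) = V_A / R4 = 10.68/4.29 = 2.490 A.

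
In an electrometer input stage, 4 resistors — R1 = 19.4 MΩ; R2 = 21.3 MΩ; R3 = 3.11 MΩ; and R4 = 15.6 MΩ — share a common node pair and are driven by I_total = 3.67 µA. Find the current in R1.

Total conductance ΣG = 1/19.4 + 1/21.3 + 1/3.11 + 1/15.6 = 0.4841 (units of 1/MΩ).
R1 takes the fraction G_k/ΣG = 0.05155/0.4841 = 0.1065, so I = 3.67 × 0.1065 = 0.3907 µA.

I ≈ 0.391 µA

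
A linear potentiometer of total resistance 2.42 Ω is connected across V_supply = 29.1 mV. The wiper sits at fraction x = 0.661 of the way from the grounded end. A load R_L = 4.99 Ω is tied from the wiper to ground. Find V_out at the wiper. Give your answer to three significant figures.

Split the track: R_lower = x·R_p = 1.600 Ω, R_upper = (1−x)·R_p = 0.8204 Ω.
(x·R_p) ‖ R_L = 1.211 Ω.
Then V_out = V_supply · 1.211/(0.8204 + 1.211) = 17.35 mV.

V_out ≈ 17.3 mV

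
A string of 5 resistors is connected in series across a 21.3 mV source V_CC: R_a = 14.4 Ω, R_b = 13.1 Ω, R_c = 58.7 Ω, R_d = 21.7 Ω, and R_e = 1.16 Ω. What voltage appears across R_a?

V ≈ 2.81 mV

Total series resistance ΣR = 14.4 + 13.1 + 58.7 + 21.7 + 1.16 = 109.1 Ω.
V = V_CC · R/ΣR = 21.3 × 0.1320 = 2.812 mV.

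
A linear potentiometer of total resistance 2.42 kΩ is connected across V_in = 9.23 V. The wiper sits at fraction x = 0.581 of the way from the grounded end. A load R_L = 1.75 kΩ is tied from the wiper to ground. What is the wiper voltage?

Split the track: R_lower = x·R_p = 1.406 kΩ, R_upper = (1−x)·R_p = 1.014 kΩ.
Lower segment in parallel with the load: 1.406 ‖ 1.75 = 0.7796 kΩ.
Loaded-divider output: V_out = 9.23 × 0.4347 = 4.012 V.
(Unloaded: V_out = x·V_in = 5.36 V.)

V_out ≈ 4.01 V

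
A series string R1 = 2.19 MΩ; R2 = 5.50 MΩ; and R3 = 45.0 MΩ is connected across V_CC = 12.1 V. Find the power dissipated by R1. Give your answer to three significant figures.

P ≈ 0.115 µW

The common current is I = 12.1/52.69 = 0.2296 µA.
V(R1) = I·R = 0.5029 V; P = V·I = 0.5029 × 0.2296 = 0.1155 µW.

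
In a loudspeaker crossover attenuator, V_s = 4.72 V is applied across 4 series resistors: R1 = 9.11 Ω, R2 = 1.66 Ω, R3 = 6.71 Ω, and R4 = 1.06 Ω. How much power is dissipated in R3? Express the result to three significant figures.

P ≈ 0.435 W

Series current I = V_s/ΣR = 4.72/18.54 = 0.2546 A.
P(R3) = I²·R3 = (0.2546)² × 6.71 = 0.4349 W.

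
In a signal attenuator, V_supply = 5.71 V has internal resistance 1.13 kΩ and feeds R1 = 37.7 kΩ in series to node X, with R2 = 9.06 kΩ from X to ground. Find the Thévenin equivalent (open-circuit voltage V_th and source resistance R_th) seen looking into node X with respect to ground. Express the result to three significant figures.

V_th ≈ 1.08 V, R_th ≈ 7.35 kΩ

R1' = 1.13 + 37.7 = 38.83 kΩ (source resistance + R1).
Open-circuit (no load on X): V_th = V_supply · R2/(R1' + R2) = 5.71 × 9.06/(38.83 + 9.06) = 1.080 V.
Looking into X with the source shorted: R_th = R1'·R2/(R1'+R2) = 38.83 × 9.06/47.89 = 7.346 kΩ.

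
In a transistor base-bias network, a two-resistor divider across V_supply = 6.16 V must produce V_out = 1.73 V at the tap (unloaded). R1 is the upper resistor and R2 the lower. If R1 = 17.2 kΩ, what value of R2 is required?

The divider ratio is R2/(R1+R2) = 1.73/6.16 = 0.2808.
So R2 = R1 · V_out/(V_supply − V_out) = 17.2 × 1.73/(6.16 − 1.73) = 17.2 × 0.3905 = 6.717 kΩ.

R2 ≈ 6.72 kΩ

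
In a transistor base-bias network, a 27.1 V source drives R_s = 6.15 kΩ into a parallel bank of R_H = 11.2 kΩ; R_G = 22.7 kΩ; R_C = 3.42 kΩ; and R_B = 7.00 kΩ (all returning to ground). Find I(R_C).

Equivalent of the parallel group: R_p = 1.759 kΩ.
V_A = 27.1 × 1.759/7.909 = 6.026 V.
Branch current I = V_A/R_C = 6.026/3.42 = 1.762 mA.

I ≈ 1.76 mA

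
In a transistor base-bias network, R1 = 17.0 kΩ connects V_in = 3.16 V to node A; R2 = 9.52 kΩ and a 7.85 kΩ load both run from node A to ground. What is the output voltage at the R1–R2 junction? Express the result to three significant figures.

V_out ≈ 0.638 V

The load sits in parallel with R2, giving an effective lower resistance R2' = R2·R_L/(R2+R_L) = 4.302 kΩ.
Now apply the divider: V_out = 3.16 × 0.2020 = 0.6382 V.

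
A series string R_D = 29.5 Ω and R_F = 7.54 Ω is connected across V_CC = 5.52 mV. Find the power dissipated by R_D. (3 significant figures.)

P ≈ 0.655 µW

Series current I = V_CC/ΣR = 5.52/37.04 = 0.1490 mA.
P = I²R = 0.02221 × 29.5 = 0.6552 µW.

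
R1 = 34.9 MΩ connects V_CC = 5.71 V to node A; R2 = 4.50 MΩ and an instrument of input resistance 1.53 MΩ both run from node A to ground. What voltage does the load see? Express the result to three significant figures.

The load sits in parallel with R2, giving an effective lower resistance R2' = R2·R_L/(R2+R_L) = 1.142 MΩ.
Voltage divider with the loaded lower leg: V_out = 5.71 × 1.142/(34.9 + 1.142) = 5.71 × 0.03168 = 0.1809 V.
(Unloaded it would be 0.652 V; the load pulls it down.)

V_out ≈ 0.181 V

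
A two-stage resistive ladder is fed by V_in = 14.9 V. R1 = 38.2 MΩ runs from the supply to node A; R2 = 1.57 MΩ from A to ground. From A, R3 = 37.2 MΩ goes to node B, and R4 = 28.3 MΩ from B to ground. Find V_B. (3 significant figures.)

V_B ≈ 0.248 V

Looking into the second stage from A: R3 + R4 = 65.50 MΩ appears in parallel with R2.
R2 ‖ (R3+R4) = 1.533 MΩ.
First divider: V_A = V_in · 1.533/(38.2 + 1.533) = 0.5750 V.
Stage 2 is unloaded, so V_B = V_A · R4/(R3+R4) = 0.5750 × 28.3/65.50 = 0.2484 V.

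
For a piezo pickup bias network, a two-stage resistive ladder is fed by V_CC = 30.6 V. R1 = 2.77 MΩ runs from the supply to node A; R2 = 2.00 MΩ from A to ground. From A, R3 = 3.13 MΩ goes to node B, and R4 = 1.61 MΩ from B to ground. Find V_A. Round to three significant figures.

The second stage (R3 + R4 = 4.740 MΩ) loads node A in parallel with R2.
R2 ‖ (R3+R4) = 1.407 MΩ.
So V_A = 30.6 × 0.3368 = 10.31 V.

V_A ≈ 10.3 V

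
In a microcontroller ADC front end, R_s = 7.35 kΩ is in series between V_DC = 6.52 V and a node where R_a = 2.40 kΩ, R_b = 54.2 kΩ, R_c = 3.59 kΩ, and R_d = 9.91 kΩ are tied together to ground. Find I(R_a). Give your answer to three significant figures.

Parallel bank: R_p = 1/(1/2.40 + 1/54.2 + 1/3.59 + 1/9.91) = 1.228 kΩ.
V_A by voltage divider: V_A = 6.52 × 1.228/(7.35 + 1.228) = 0.9331 V.
I(R_a) = V_A / R_a = 0.9331/2.40 = 0.3888 mA.

I ≈ 0.389 mA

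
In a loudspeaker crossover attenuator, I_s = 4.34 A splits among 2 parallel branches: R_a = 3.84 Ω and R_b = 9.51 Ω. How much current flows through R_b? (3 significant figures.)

I ≈ 1.25 A

Two-branch current divider: I_k = I_s · R_other/(R_1 + R_2).
So I = 4.34 × 3.84/13.35 = 1.248 A.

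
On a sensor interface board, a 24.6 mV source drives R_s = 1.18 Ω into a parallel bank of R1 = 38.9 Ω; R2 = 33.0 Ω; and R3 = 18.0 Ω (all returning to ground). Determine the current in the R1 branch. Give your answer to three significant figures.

Equivalent of the parallel group: R_p = 8.963 Ω.
V_A by voltage divider: V_A = 24.6 × 8.963/(1.18 + 8.963) = 21.74 mV.
Branch current I = V_A/R1 = 21.74/38.9 = 0.5588 mA.

I ≈ 0.559 mA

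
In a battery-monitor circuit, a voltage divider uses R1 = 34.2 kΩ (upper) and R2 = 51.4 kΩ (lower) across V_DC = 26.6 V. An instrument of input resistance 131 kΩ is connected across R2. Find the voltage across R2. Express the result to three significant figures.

The load sits in parallel with R2, giving an effective lower resistance R2' = R2·R_L/(R2+R_L) = 36.92 kΩ.
Now apply the divider: V_out = 26.6 × 0.5191 = 13.81 V.
(Unloaded it would be 16.0 V; the load pulls it down.)

V_out ≈ 13.8 V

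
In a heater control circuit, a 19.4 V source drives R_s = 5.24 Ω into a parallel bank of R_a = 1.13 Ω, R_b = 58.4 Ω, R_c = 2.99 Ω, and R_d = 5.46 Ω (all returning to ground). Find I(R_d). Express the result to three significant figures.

I ≈ 0.421 A

Combine the parallel branches: R_p = (1/1.13 + 1/58.4 + 1/2.99 + 1/5.46)⁻¹ = 0.7044 Ω.
V_A = 19.4 × 0.7044/5.944 = 2.299 V.
Branch current I = V_A/R_d = 2.299/5.46 = 0.4210 A.
(Check via current divider: I_total = 3.264 A; share G_k/ΣG = 0.1290 → same result.)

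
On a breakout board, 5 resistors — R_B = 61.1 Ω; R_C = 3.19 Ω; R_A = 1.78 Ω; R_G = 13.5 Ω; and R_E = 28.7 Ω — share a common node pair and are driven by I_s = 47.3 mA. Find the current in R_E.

ΣG = 1/61.1 + 1/3.19 + 1/1.78 + 1/13.5 + 1/28.7 = 1.001.
Current divider: I(R_E) = I_s · G_k/ΣG = 47.3 × (0.03484/1.001) = 47.3 × 0.03482 = 1.647 mA.

I ≈ 1.65 mA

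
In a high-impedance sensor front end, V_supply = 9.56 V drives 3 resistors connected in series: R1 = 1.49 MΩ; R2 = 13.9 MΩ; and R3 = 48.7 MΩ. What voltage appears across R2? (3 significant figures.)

V ≈ 2.07 V

Total series resistance ΣR = 1.49 + 13.9 + 48.7 = 64.09 MΩ.
Voltage divider: V = V_supply · (13.90 / 64.09) = 9.56 × 0.2169 = 2.073 V.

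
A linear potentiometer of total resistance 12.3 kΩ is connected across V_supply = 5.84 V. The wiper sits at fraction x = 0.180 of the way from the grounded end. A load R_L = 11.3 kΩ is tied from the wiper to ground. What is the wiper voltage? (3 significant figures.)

V_out ≈ 0.906 V

Split the track: R_lower = x·R_p = 2.214 kΩ, R_upper = (1−x)·R_p = 10.09 kΩ.
R_L loads the lower segment: effective lower R = 1.851 kΩ.
Loaded-divider output: V_out = 5.84 × 0.1551 = 0.9057 V.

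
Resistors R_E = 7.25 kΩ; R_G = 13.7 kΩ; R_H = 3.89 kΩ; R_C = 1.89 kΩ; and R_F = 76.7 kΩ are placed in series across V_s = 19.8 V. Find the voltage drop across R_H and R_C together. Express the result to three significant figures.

ΣR = 7.25 + 13.7 + 3.89 + 1.89 + 76.7 = 103.4 kΩ.
R_{R_H..R_C} = 3.89 + 1.89 = 5.780 kΩ.
Voltage divider: V = V_s · (5.780 / 103.4) = 19.8 × 0.05588 = 1.106 V.

V ≈ 1.11 V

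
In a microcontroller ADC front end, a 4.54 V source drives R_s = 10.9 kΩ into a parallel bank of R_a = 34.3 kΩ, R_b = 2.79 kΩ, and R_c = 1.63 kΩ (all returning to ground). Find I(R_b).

Equivalent of the parallel group: R_p = 0.9989 kΩ.
Node voltage V_A = V_in · R_p/(R_s + R_p) = 4.54 × 0.08395 = 0.3811 V.
Branch current I = V_A/R_b = 0.3811/2.79 = 0.1366 mA.
(Check via current divider: I_total = 0.3815 mA; share G_k/ΣG = 0.3580 → same result.)

I ≈ 0.137 mA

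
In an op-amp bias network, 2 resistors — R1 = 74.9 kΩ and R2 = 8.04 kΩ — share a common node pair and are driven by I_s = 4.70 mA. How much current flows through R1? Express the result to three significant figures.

I ≈ 0.456 mA

With just two branches, the current splits inversely with resistance.
So I = 4.70 × 8.04/82.94 = 0.4556 mA.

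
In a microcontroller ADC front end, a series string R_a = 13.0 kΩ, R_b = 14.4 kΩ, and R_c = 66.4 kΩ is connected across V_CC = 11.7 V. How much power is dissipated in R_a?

ΣR = 93.80 kΩ → I = 11.7/93.80 = 0.1247 mA.
V(R_a) = I·R = 1.622 V; P = V·I = 1.622 × 0.1247 = 0.2023 mW.

P ≈ 0.202 mW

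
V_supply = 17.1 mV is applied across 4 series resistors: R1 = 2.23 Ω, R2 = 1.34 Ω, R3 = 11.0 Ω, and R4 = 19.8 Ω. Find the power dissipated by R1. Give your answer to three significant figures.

The common current is I = 17.1/34.37 = 0.4975 mA.
P = I²R = 0.2475 × 2.23 = 0.5520 µW.

P ≈ 0.552 µW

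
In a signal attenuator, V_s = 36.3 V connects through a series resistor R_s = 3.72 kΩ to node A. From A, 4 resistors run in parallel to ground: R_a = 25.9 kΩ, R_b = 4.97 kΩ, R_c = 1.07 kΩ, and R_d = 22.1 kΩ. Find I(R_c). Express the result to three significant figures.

Combine the parallel branches: R_p = (1/25.9 + 1/4.97 + 1/1.07 + 1/22.1)⁻¹ = 0.8199 kΩ.
V_A = 36.3 × 0.8199/4.540 = 6.556 V.
I(R_c) = V_A / R_c = 6.556/1.07 = 6.127 mA.

I ≈ 6.13 mA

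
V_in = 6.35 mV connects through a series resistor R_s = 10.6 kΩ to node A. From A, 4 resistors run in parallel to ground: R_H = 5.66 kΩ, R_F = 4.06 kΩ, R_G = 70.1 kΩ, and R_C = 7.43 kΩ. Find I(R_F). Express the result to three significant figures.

Parallel bank: R_p = 1/(1/5.66 + 1/4.06 + 1/70.1 + 1/7.43) = 1.749 kΩ.
V_A = 6.35 × 1.749/12.35 = 0.8992 mV.
Branch current I = V_A/R_F = 0.8992/4.06 = 0.2215 µA.

I ≈ 0.221 µA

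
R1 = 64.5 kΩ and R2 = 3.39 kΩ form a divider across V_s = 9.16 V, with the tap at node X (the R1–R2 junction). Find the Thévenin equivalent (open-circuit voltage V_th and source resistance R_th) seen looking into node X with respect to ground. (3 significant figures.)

V_th ≈ 0.457 V, R_th ≈ 3.22 kΩ

V_th is the unloaded tap voltage: V_s · R2/(R1+R2) = 9.16 × 0.04993 = 0.4574 V.
With V_s suppressed (replaced by a short), R_th = R1 ‖ R2 = (64.50 × 3.39)/(64.50 + 3.39) = 3.221 kΩ.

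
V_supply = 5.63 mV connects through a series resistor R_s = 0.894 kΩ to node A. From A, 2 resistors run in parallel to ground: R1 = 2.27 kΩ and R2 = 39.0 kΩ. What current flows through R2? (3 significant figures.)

Combine the parallel branches: R_p = (1/2.27 + 1/39.0)⁻¹ = 2.145 kΩ.
Node voltage V_A = V_supply · R_p/(R_s + R_p) = 5.63 × 0.7058 = 3.974 mV.
Branch current I = V_A/R2 = 3.974/39.0 = 0.1019 µA.

I ≈ 0.102 µA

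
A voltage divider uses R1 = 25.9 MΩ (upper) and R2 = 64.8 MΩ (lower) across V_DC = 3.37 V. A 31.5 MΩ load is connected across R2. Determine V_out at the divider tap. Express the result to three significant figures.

R2 ‖ R_L = (64.8 × 31.5)/(64.8 + 31.5) = 21.20 MΩ.
Then V_out = V_DC · R2'/(R1 + R2') = 3.37 × 21.20/47.10 = 1.517 V.
(Unloaded it would be 2.41 V; the load pulls it down.)

V_out ≈ 1.52 V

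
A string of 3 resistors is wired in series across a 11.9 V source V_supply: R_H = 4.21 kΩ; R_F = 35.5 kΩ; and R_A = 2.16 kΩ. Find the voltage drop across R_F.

V ≈ 10.1 V

Total series resistance ΣR = 4.21 + 35.5 + 2.16 = 41.87 kΩ.
Voltage divider: V = V_supply · (35.50 / 41.87) = 11.9 × 0.8479 = 10.09 V.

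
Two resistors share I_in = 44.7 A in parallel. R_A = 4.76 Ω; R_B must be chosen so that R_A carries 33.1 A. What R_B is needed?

In a two-way split, I_A/I_in = R_B/(R_A + R_B).
With f = 0.7405, R_B = R_A · f/(1−f) = 4.76 × 2.853 = 13.58 Ω.

R_B ≈ 13.6 Ω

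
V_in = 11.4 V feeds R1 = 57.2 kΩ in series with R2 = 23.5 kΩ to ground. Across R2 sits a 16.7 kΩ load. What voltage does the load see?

R2 ‖ R_L = (23.5 × 16.7)/(23.5 + 16.7) = 9.762 kΩ.
Now apply the divider: V_out = 11.4 × 0.1458 = 1.662 V.

V_out ≈ 1.66 V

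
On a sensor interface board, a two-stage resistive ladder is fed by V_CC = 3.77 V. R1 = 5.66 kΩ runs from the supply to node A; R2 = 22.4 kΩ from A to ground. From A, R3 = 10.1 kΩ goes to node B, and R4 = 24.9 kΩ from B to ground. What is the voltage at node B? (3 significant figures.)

Node A sees R2 in parallel with the series input of stage 2, R3 + R4 = 35.00 kΩ.
Effective lower resistance at A: R2 ‖ 35.00 = 13.66 kΩ.
So V_A = 3.77 × 0.7070 = 2.665 V.
Stage 2 is unloaded, so V_B = V_A · R4/(R3+R4) = 2.665 × 24.9/35.00 = 1.896 V.

V_B ≈ 1.90 V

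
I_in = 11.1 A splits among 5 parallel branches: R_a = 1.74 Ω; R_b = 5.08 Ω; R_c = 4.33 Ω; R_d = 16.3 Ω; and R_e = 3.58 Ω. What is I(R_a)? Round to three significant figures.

ΣG = 1/1.74 + 1/5.08 + 1/4.33 + 1/16.3 + 1/3.58 = 1.343.
By the current-divider rule, I = I_in · G_k/ΣG = 11.1 × 0.4279 = 4.749 A.

I ≈ 4.75 A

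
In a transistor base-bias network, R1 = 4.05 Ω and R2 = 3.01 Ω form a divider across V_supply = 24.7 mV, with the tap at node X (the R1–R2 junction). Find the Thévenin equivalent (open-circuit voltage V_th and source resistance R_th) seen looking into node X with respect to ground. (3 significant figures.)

With X open, the divider is unloaded: V_th = 24.7 × 3.01/7.060 = 10.53 mV.
With V_supply suppressed (replaced by a short), R_th = R1 ‖ R2 = (4.050 × 3.01)/(4.050 + 3.01) = 1.727 Ω.

V_th ≈ 10.5 mV, R_th ≈ 1.73 Ω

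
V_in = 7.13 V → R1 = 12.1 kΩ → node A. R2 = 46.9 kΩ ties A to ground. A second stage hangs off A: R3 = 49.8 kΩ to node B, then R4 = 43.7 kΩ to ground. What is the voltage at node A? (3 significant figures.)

Looking into the second stage from A: R3 + R4 = 93.50 kΩ appears in parallel with R2.
Effective lower resistance at A: R2 ‖ 93.50 = 31.23 kΩ.
So V_A = 7.13 × 0.7208 = 5.139 V.

V_A ≈ 5.14 V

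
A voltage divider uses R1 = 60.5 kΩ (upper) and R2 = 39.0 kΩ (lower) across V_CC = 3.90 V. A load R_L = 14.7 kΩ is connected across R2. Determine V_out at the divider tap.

V_out ≈ 0.585 V

First combine the lower leg with the load: R2 ‖ R_L = 10.68 kΩ.
Then V_out = V_CC · R2'/(R1 + R2') = 3.90 × 10.68/71.18 = 0.5850 V.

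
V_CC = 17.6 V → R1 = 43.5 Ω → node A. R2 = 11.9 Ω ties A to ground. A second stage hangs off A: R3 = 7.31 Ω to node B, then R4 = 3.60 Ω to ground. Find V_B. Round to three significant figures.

V_B ≈ 0.672 V

Node A sees R2 in parallel with the series input of stage 2, R3 + R4 = 10.91 Ω.
Effective lower resistance at A: R2 ‖ 10.91 = 5.692 Ω.
So V_A = 17.6 × 0.1157 = 2.036 V.
V_B = V_A × 0.3300 = 0.6720 V.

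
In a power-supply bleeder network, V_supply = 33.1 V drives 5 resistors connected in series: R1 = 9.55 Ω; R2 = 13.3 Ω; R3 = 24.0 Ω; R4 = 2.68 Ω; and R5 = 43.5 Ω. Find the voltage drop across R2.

V ≈ 4.73 V

Total series resistance ΣR = 9.55 + 13.3 + 24.0 + 2.68 + 43.5 = 93.03 Ω.
V = V_supply · R/ΣR = 33.1 × 0.1430 = 4.732 V.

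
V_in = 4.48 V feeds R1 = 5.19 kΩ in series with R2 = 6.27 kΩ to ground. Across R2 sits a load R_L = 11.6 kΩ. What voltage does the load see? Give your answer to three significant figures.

The load sits in parallel with R2, giving an effective lower resistance R2' = R2·R_L/(R2+R_L) = 4.070 kΩ.
Voltage divider with the loaded lower leg: V_out = 4.48 × 4.070/(5.19 + 4.070) = 4.48 × 0.4395 = 1.969 V.
(Unloaded it would be 2.45 V; the load pulls it down.)

V_out ≈ 1.97 V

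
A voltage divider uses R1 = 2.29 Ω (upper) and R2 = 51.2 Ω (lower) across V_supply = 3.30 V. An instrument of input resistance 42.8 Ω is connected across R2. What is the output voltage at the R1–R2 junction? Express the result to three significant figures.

R2 ‖ R_L = (51.2 × 42.8)/(51.2 + 42.8) = 23.31 Ω.
Now apply the divider: V_out = 3.30 × 0.9106 = 3.005 V.

V_out ≈ 3.00 V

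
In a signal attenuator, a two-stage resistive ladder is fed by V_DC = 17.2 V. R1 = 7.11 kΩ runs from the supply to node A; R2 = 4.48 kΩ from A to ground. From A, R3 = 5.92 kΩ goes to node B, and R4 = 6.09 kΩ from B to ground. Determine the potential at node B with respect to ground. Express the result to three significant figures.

Node A sees R2 in parallel with the series input of stage 2, R3 + R4 = 12.01 kΩ.
R2 ‖ (R3+R4) = 3.263 kΩ.
So V_A = 17.2 × 0.3146 = 5.410 V.
V_B = V_A × 0.5071 = 2.743 V.

V_B ≈ 2.74 V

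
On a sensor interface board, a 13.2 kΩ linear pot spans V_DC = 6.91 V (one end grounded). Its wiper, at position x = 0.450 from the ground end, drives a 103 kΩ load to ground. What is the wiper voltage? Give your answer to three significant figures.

Split the track: R_lower = x·R_p = 5.940 kΩ, R_upper = (1−x)·R_p = 7.260 kΩ.
(x·R_p) ‖ R_L = 5.616 kΩ.
V_out = 6.91 × 5.616/(7.260 + 5.616) = 3.014 V.

V_out ≈ 3.01 V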